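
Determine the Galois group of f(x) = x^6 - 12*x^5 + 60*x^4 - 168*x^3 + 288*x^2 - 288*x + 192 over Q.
The polynomial f is an irreducible sextic over Q, so G = Gal(f/Q) is one of the 16 transitive subgroups 6T1, ..., 6T16 of S_6. The discriminant of f is -21134460321792, which is not a perfect square, so G is not contained in A_6. The transitive groups of degree 6 not contained in A_6 are: C_6 (6T1, order 6), S_3 (6T2, order 6), D_6 (6T3, order 12), C_3 x S_3 (6T5, order 18), A_4 x C_2 (6T6, order 24), S_4 (6T8, order 24), S_3 x S_3 (6T9, order 36), S_4 x C_2 (6T11, order 48), (S_3 x S_3) : C_2 (6T13, order 72), PGL(2,5) (6T14, order 120), S_6 (6T16, order 720). By Dedekind's theorem, for a prime p not dividing disc(f) the degrees of the irreducible factors of f mod p form the cycle type of an element of G. Factoring f modulo the 37 such primes p <= 167 (skipping 2, 3, which divide the discriminant), each new pattern first appears at: mod 5: f = (x^6 + 3x^5 + 2x^3 + 3x^2 + 2x + 2), pattern 6; mod 7: f = (x^3 + x^2 + 5x + 1)(x^3 + x^2 + 5x + 3), pattern 3+3; mod 17: f = (x^2 + 5x + 7)(x^2 + 7x + 3)(x^2 + 10x + 14), pattern 2+2+2; mod 19: f = (x + 6)(x + 8)(x + 10)(x + 11)(x + 13)(x + 16), pattern 1+1+1+1+1+1. No other pattern occurs in this range, so the set of observed cycle types is {6, 3+3, 2+2+2, 1+1+1+1+1+1}. The candidates containing elements of all these cycle types are C_6 (6T1) of order 6, D_6 (6T3) of order 12, C_3 x S_3 (6T5) of order 18, A_4 x C_2 (6T6) of order 24, S_3 x S_3 (6T9) of order 36, S_4 x C_2 (6T11) of order 48, (S_3 x S_3) : C_2 (6T13) of order 72, PGL(2,5) (6T14) of order 120, S_6 (6T16) of order 720; the others are excluded. The observed types are precisely the cycle types that occur in C_6 (6T1). Each of the other remaining candidates has further cycle types, and by the Chebotarev density theorem the matching factorization patterns would occur for a proportion of primes equal to their share of the group: D_6 (6T3) additionally contains elements of type 2+2+1+1 (3 of its 12 elements, about 25% of primes); C_3 x S_3 (6T5) additionally contains elements of type 3+1+1+1 (4 of its 18 elements, about 22% of primes); A_4 x C_2 (6T6) additionally contains elements of type 2+2+1+1, 2+1+1+1+1 (6 of its 24 elements, about 25% of primes); S_3 x S_3 (6T9) additionally contains elements of type 3+1+1+1, 2+2+1+1 (13 of its 36 elements, about 36% of primes); S_4 x C_2 (6T11) additionally contains elements of type 4+2, 4+1+1, 2+2+1+1, 2+1+1+1+1 (24 of its 48 elements, about 50% of primes); (S_3 x S_3) : C_2 (6T13) additionally contains elements of type 4+2, 3+2+1, 3+1+1+1, 2+2+1+1, 2+1+1+1+1 (49 of its 72 elements, about 68% of primes); PGL(2,5) (6T14) additionally contains elements of type 5+1, 4+1+1, 2+2+1+1 (69 of its 120 elements, about 58% of primes); S_6 (6T16) additionally contains elements of type 5+1, 4+2, 4+1+1, 3+2+1, 3+1+1+1, 2+2+1+1, 2+1+1+1+1 (544 of its 720 elements, about 76% of primes). None of the 37 primes tested shows any such pattern (for each of these groups the chance of that is below 10^-4), which rules them out. Hence G = C_6 (6T1), of order 6.

C_6, the cyclic group of order 6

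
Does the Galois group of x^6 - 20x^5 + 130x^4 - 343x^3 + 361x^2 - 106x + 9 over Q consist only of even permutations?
The polynomial is irreducible of degree 6 over Q. Its discriminant is 3646117689361 = 1909481^2, a perfect square. A Galois group lies in the alternating group exactly when the discriminant is a square in Q, so the Galois group (PSL(2,5)) is contained in A_6.

Yes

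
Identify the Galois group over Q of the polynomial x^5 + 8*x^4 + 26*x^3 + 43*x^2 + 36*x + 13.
D_5

The polynomial f is an irreducible quintic over Q, so G = Gal(f/Q) is a transitive subgroup of S_5: one of C_5 (5T1, order 5), D_5 (5T2, order 10), F_20 (5T3, order 20), A_5 (5T4, order 60) or S_5 (5T5, order 120). The discriminant of f is 2209 = 47^2, a perfect square, so G is contained in A_5. The transitive groups of degree 5 contained in A_5 are: C_5 (5T1, order 5), D_5 (5T2, order 10), A_5 (5T4, order 60). By Dedekind's theorem, for a prime p not dividing disc(f) the degrees of the irreducible factors of f mod p form the cycle type of an element of G. Factoring f modulo the 23 such primes p <= 89 (skipping 47, which divides the discriminant), each new pattern first appears at: mod 2: f = (x^5 + x^2 + 1), pattern 5; mod 5: f = (x + 3)(x^2 + x + 1)(x^2 + 4x + 1), pattern 2+2+1; mod 83: f = (x + 4)(x + 14)(x + 17)(x + 25)(x + 31), pattern 1+1+1+1+1. No other pattern occurs in this range, so the set of observed cycle types is {5, 2+2+1, 1+1+1+1+1}. The candidates containing elements of all these cycle types are D_5 (5T2) of order 10, A_5 (5T4) of order 60; the others are excluded. The observed types are precisely the cycle types that occur in D_5 (5T2). Each of the other remaining candidates has further cycle types, and by the Chebotarev density theorem the matching factorization patterns would occur for a proportion of primes equal to their share of the group: A_5 (5T4) additionally contains elements of type 3+1+1 (20 of its 60 elements, about 33% of primes). None of the 23 primes tested shows any such pattern (for each of these groups the chance of that is below 10^-4), which rules them out. Hence G = D_5 (5T2), of order 10.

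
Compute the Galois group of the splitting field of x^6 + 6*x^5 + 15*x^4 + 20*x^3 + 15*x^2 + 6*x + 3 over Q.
The polynomial f is an irreducible sextic over Q, so G = Gal(f/Q) is one of the 16 transitive subgroups 6T1, ..., 6T16 of S_6. The discriminant of f is -1492992, which is not a perfect square, so G is not contained in A_6. The transitive groups of degree 6 not contained in A_6 are: C_6 (6T1, order 6), S_3 (6T2, order 6), D_6 (6T3, order 12), C_3 x S_3 (6T5, order 18), A_4 x C_2 (6T6, order 24), S_4 (6T8, order 24), S_3 x S_3 (6T9, order 36), S_4 x C_2 (6T11, order 48), (S_3 x S_3) : C_2 (6T13, order 72), PGL(2,5) (6T14, order 120), S_6 (6T16, order 720). By Dedekind's theorem, for a prime p not dividing disc(f) the degrees of the irreducible factors of f mod p form the cycle type of an element of G. Factoring f modulo the 79 such primes p <= 419 (skipping 2, 3, which divide the discriminant), each new pattern first appears at: mod 5: f = (x^2 + 2)(x^2 + 2x + 4)(x^2 + 4x + 1), pattern 2+2+2; mod 7: f = (x^6 + 6x^5 + x^4 + 6x^3 + x^2 + 6x + 3), pattern 6; mod 11: f = (x + 3)(x + 10)(x^2 + 3)(x^2 + 4x + 7), pattern 2+2+1+1; mod 19: f = (x^3 + 3x^2 + 3x + 7)(x^3 + 3x^2 + 3x + 14), pattern 3+3; mod 43: f = (x + 4)(x + 19)(x + 22)(x + 23)(x + 26)(x + 41), pattern 1+1+1+1+1+1. No other pattern occurs in this range, so the set of observed cycle types is {2+2+2, 6, 2+2+1+1, 3+3, 1+1+1+1+1+1}. The candidates containing elements of all these cycle types are D_6 (6T3) of order 12, A_4 x C_2 (6T6) of order 24, S_3 x S_3 (6T9) of order 36, S_4 x C_2 (6T11) of order 48, (S_3 x S_3) : C_2 (6T13) of order 72, PGL(2,5) (6T14) of order 120, S_6 (6T16) of order 720; the others are excluded. The observed types are precisely the cycle types that occur in D_6 (6T3). Each of the other remaining candidates has further cycle types, and by the Chebotarev density theorem the matching factorization patterns would occur for a proportion of primes equal to their share of the group: A_4 x C_2 (6T6) additionally contains elements of type 2+1+1+1+1 (3 of its 24 elements, about 12% of primes); S_3 x S_3 (6T9) additionally contains elements of type 3+1+1+1 (4 of its 36 elements, about 11% of primes); S_4 x C_2 (6T11) additionally contains elements of type 4+2, 4+1+1, 2+1+1+1+1 (15 of its 48 elements, about 31% of primes); (S_3 x S_3) : C_2 (6T13) additionally contains elements of type 4+2, 3+2+1, 3+1+1+1, 2+1+1+1+1 (40 of its 72 elements, about 56% of primes); PGL(2,5) (6T14) additionally contains elements of type 5+1, 4+1+1 (54 of its 120 elements, about 45% of primes); S_6 (6T16) additionally contains elements of type 5+1, 4+2, 4+1+1, 3+2+1, 3+1+1+1, 2+1+1+1+1 (499 of its 720 elements, about 69% of primes). None of the 79 primes tested shows any such pattern (for each of these groups the chance of that is below 10^-4), which rules them out. Hence G = D_6 (6T3), of order 12.

D_6, the dihedral group of order 12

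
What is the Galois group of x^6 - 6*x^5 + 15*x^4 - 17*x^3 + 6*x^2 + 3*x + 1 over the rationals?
The polynomial f is an irreducible sextic over Q, so G = Gal(f/Q) is one of the 16 transitive subgroups 6T1, ..., 6T16 of S_6. The discriminant of f is -177147, which is not a perfect square, so G is not contained in A_6. The transitive groups of degree 6 not contained in A_6 are: C_6 (6T1, order 6), S_3 (6T2, order 6), D_6 (6T3, order 12), C_3 x S_3 (6T5, order 18), A_4 x C_2 (6T6, order 24), S_4 (6T8, order 24), S_3 x S_3 (6T9, order 36), S_4 x C_2 (6T11, order 48), (S_3 x S_3) : C_2 (6T13, order 72), PGL(2,5) (6T14, order 120), S_6 (6T16, order 720). By Dedekind's theorem, for a prime p not dividing disc(f) the degrees of the irreducible factors of f mod p form the cycle type of an element of G. Factoring f modulo the 33 such primes p <= 139 (skipping 3, which divides the discriminant), each new pattern first appears at: mod 2: f = (x^6 + x^4 + x^3 + x + 1), pattern 6; mod 7: f = (x + 2)(x + 4)(x + 5)(x^3 + 4x^2 + 3x + 3), pattern 3+1+1+1; mod 17: f = (x^2 + 3x + 3)(x^2 + 11x + 12)(x^2 + 14x + 9), pattern 2+2+2; mod 19: f = (x^3 + 16x^2 + 3x + 8)(x^3 + 16x^2 + 3x + 12), pattern 3+3; mod 73: f = (x + 41)(x + 42)(x + 43)(x + 50)(x + 51)(x + 59), pattern 1+1+1+1+1+1. No other pattern occurs in this range, so the set of observed cycle types is {6, 3+1+1+1, 2+2+2, 3+3, 1+1+1+1+1+1}. The candidates containing elements of all these cycle types are C_3 x S_3 (6T5) of order 18, S_3 x S_3 (6T9) of order 36, (S_3 x S_3) : C_2 (6T13) of order 72, S_6 (6T16) of order 720; the others are excluded. The observed types are precisely the cycle types that occur in C_3 x S_3 (6T5). Each of the other remaining candidates has further cycle types, and by the Chebotarev density theorem the matching factorization patterns would occur for a proportion of primes equal to their share of the group: S_3 x S_3 (6T9) additionally contains elements of type 2+2+1+1 (9 of its 36 elements, about 25% of primes); (S_3 x S_3) : C_2 (6T13) additionally contains elements of type 4+2, 3+2+1, 2+2+1+1, 2+1+1+1+1 (45 of its 72 elements, about 62% of primes); S_6 (6T16) additionally contains elements of type 5+1, 4+2, 4+1+1, 3+2+1, 2+2+1+1, 2+1+1+1+1 (504 of its 720 elements, about 70% of primes). None of the 33 primes tested shows any such pattern (for each of these groups the chance of that is below 10^-4), which rules them out. Hence G = C_3 x S_3 (6T5), of order 18.

C_3 x S_3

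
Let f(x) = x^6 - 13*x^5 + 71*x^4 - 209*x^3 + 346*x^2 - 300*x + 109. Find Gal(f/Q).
The polynomial f is an irreducible sextic over Q, so G = Gal(f/Q) is one of the 16 transitive subgroups 6T1, ..., 6T16 of S_6. The discriminant of f is 525625 = 725^2, a perfect square, so G is contained in A_6. The transitive groups of degree 6 contained in A_6 are: A_4 (6T4, order 12), S_4 (6T7, order 24), (C_3 x C_3) : C_4 (6T10, order 36), PSL(2,5) (6T12, order 60), A_6 (6T15, order 360). By Dedekind's theorem, for a prime p not dividing disc(f) the degrees of the irreducible factors of f mod p form the cycle type of an element of G. Factoring f modulo the 19 such primes p <= 73 (skipping 5, 29, which divide the discriminant), each new pattern first appears at: mod 2: f = (x^2 + x + 1)(x^4 + x + 1), pattern 4+2; mod 11: f = (x^3 + x^2 + 3x + 9)(x^3 + 8x^2 + 5x + 6), pattern 3+3; mod 19: f = (x + 5)(x + 6)(x^2 + 3x + 8)(x^2 + 11x + 17), pattern 2+2+1+1; mod 61: f = (x + 17)(x + 24)(x + 31)(x^3 + 37x^2 + 59x + 11), pattern 3+1+1+1. No other pattern occurs in this range, so the set of observed cycle types is {4+2, 3+3, 2+2+1+1, 3+1+1+1}. The candidates containing elements of all these cycle types are (C_3 x C_3) : C_4 (6T10) of order 36, A_6 (6T15) of order 360; the others are excluded. The observed types are precisely the cycle types that occur in (C_3 x C_3) : C_4 (6T10) (apart from the identity). Each of the other remaining candidates has further cycle types, and by the Chebotarev density theorem the matching factorization patterns would occur for a proportion of primes equal to their share of the group: A_6 (6T15) additionally contains elements of type 5+1 (144 of its 360 elements, about 40% of primes). None of the 19 primes tested shows any such pattern (for each of these groups the chance of that is below 10^-4), which rules them out. Hence G = (C_3 x C_3) : C_4 (6T10), of order 36.

6T10: (C_3 x C_3) : C_4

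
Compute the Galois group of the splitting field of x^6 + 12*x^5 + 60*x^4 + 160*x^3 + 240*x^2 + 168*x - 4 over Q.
6T15: A_6

The polynomial f is an irreducible sextic over Q, so G = Gal(f/Q) is one of the 16 transitive subgroups 6T1, ..., 6T16 of S_6. The discriminant of f is 746496000000 = 864000^2, a perfect square, so G is contained in A_6. The transitive groups of degree 6 contained in A_6 are: A_4 (6T4, order 12), S_4 (6T7, order 24), (C_3 x C_3) : C_4 (6T10, order 36), PSL(2,5) (6T12, order 60), A_6 (6T15, order 360). By Dedekind's theorem, for a prime p not dividing disc(f) the degrees of the irreducible factors of f mod p form the cycle type of an element of G. Factoring f modulo the 6 such primes p <= 23 (skipping 2, 3, 5, which divide the discriminant), each new pattern first appears at: mod 7: f = (x + 6)(x^5 + 6x^4 + 3x^3 + 2x^2 + 4x + 4), pattern 5+1; mod 23: f = (x + 4)(x + 13)(x + 18)(x^3 + x + 17), pattern 3+1+1+1. No other pattern occurs in this range, so the set of observed cycle types is {5+1, 3+1+1+1}. Among the candidates above, the only group containing elements of all these cycle types is A_6 (6T15) — each of A_4 (6T4), S_4 (6T7), (C_3 x C_3) : C_4 (6T10), PSL(2,5) (6T12) lacks at least one of them. Hence G = A_6 (6T15), of order 360.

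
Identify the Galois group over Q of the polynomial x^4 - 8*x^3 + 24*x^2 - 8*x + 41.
The polynomial is an irreducible quartic over Q and its discriminant is 90630400 = 9520^2, a perfect square, so the Galois group is contained in A_4. The resolvent cubic y^3 - 24*y^2 - 100*y + 1248 splits completely over Q, which gives the Klein four-group V_4.

4T2: V_4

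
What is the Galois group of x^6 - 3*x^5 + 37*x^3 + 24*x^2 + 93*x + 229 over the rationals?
The polynomial f is an irreducible sextic over Q, so G = Gal(f/Q) is one of the 16 transitive subgroups 6T1, ..., 6T16 of S_6. The discriminant of f is -5781445621470000, which is not a perfect square, so G is not contained in A_6. The transitive groups of degree 6 not contained in A_6 are: C_6 (6T1, order 6), S_3 (6T2, order 6), D_6 (6T3, order 12), C_3 x S_3 (6T5, order 18), A_4 x C_2 (6T6, order 24), S_4 (6T8, order 24), S_3 x S_3 (6T9, order 36), S_4 x C_2 (6T11, order 48), (S_3 x S_3) : C_2 (6T13, order 72), PGL(2,5) (6T14, order 120), S_6 (6T16, order 720). By Dedekind's theorem, for a prime p not dividing disc(f) the degrees of the irreducible factors of f mod p form the cycle type of an element of G. Factoring f modulo the 23 such primes p <= 103 (skipping 2, 3, 5, 71, which divide the discriminant), each new pattern first appears at: mod 7: f = (x^3 + x^2 + 2x + 6)(x^3 + 3x^2 + 2x + 2), pattern 3+3; mod 11: f = (x^2 + 5x + 1)(x^2 + 6x + 7)(x^2 + 8x + 6), pattern 2+2+2; mod 31: f = (x + 5)(x + 6)(x + 12)(x + 17)(x + 21)(x + 29), pattern 1+1+1+1+1+1. No other pattern occurs in this range, so the set of observed cycle types is {3+3, 2+2+2, 1+1+1+1+1+1}. The candidates containing elements of all these cycle types are C_6 (6T1) of order 6, S_3 (6T2) of order 6, D_6 (6T3) of order 12, C_3 x S_3 (6T5) of order 18, A_4 x C_2 (6T6) of order 24, S_4 (6T8) of order 24, S_3 x S_3 (6T9) of order 36, S_4 x C_2 (6T11) of order 48, (S_3 x S_3) : C_2 (6T13) of order 72, PGL(2,5) (6T14) of order 120, S_6 (6T16) of order 720; the others are excluded. The observed types are precisely the cycle types that occur in S_3 (6T2). Each of the other remaining candidates has further cycle types, and by the Chebotarev density theorem the matching factorization patterns would occur for a proportion of primes equal to their share of the group: C_6 (6T1) additionally contains elements of type 6 (2 of its 6 elements, about 33% of primes); D_6 (6T3) additionally contains elements of type 6, 2+2+1+1 (5 of its 12 elements, about 42% of primes); C_3 x S_3 (6T5) additionally contains elements of type 6, 3+1+1+1 (10 of its 18 elements, about 56% of primes); A_4 x C_2 (6T6) additionally contains elements of type 6, 2+2+1+1, 2+1+1+1+1 (14 of its 24 elements, about 58% of primes); S_4 (6T8) additionally contains elements of type 4+1+1, 2+2+1+1 (9 of its 24 elements, about 38% of primes); S_3 x S_3 (6T9) additionally contains elements of type 6, 3+1+1+1, 2+2+1+1 (25 of its 36 elements, about 69% of primes); S_4 x C_2 (6T11) additionally contains elements of type 6, 4+2, 4+1+1, 2+2+1+1, 2+1+1+1+1 (32 of its 48 elements, about 67% of primes); (S_3 x S_3) : C_2 (6T13) additionally contains elements of type 6, 4+2, 3+2+1, 3+1+1+1, 2+2+1+1, 2+1+1+1+1 (61 of its 72 elements, about 85% of primes); PGL(2,5) (6T14) additionally contains elements of type 6, 5+1, 4+1+1, 2+2+1+1 (89 of its 120 elements, about 74% of primes); S_6 (6T16) additionally contains elements of type 6, 5+1, 4+2, 4+1+1, 3+2+1, 3+1+1+1, 2+2+1+1, 2+1+1+1+1 (664 of its 720 elements, about 92% of primes). None of the 23 primes tested shows any such pattern (for each of these groups the chance of that is below 10^-4), which rules them out. Hence G = S_3 (6T2), of order 6.

S_3 (order 6)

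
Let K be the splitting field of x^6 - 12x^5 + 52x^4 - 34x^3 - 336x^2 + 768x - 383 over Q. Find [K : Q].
48

The degree of the splitting field over Q equals the order of the Galois group, so first determine the group. The polynomial f is an irreducible sextic over Q, so G = Gal(f/Q) is one of the 16 transitive subgroups 6T1, ..., 6T16 of S_6. The discriminant of f is -905333959757824, which is not a perfect square, so G is not contained in A_6. The transitive groups of degree 6 not contained in A_6 are: C_6 (6T1, order 6), S_3 (6T2, order 6), D_6 (6T3, order 12), C_3 x S_3 (6T5, order 18), A_4 x C_2 (6T6, order 24), S_4 (6T8, order 24), S_3 x S_3 (6T9, order 36), S_4 x C_2 (6T11, order 48), (S_3 x S_3) : C_2 (6T13, order 72), PGL(2,5) (6T14, order 120), S_6 (6T16, order 720). By Dedekind's theorem, for a prime p not dividing disc(f) the degrees of the irreducible factors of f mod p form the cycle type of an element of G. Factoring f modulo the 67 such primes p <= 347 (skipping 2, 229, which divide the discriminant), each new pattern first appears at: mod 3: f = (x^6 + x^4 + 2x^3 + 1), pattern 6; mod 5: f = (x^3 + x + 1)(x^3 + 3x^2 + x + 2), pattern 3+3; mod 7: f = (x + 5)(x + 6)(x^4 + 5x^3 + 2x^2 + 4x + 1), pattern 4+1+1; mod 13: f = (x^2 + 12x + 4)(x^4 + 2x^3 + 11x^2 + 8x + 5), pattern 4+2; mod 23: f = (x^2 + 18x + 7)(x^2 + 18x + 14)(x^2 + 21x + 9), pattern 2+2+2; mod 29: f = (x + 2)(x + 20)(x^2 + 10x + 10)(x^2 + 14x + 1), pattern 2+2+1+1; mod 193: f = (x + 22)(x + 46)(x + 92)(x + 109)(x + 144)(x + 154), pattern 1+1+1+1+1+1; mod 347: f = (x + 1)(x + 13)(x + 199)(x + 289)(x^2 + 180x + 98), pattern 2+1+1+1+1. No other pattern occurs in this range, so the set of observed cycle types is {6, 3+3, 4+1+1, 4+2, 2+2+2, 2+2+1+1, 1+1+1+1+1+1, 2+1+1+1+1}. The candidates containing elements of all these cycle types are S_4 x C_2 (6T11) of order 48, S_6 (6T16) of order 720; the others are excluded. The observed types are precisely the cycle types that occur in S_4 x C_2 (6T11). Each of the other remaining candidates has further cycle types, and by the Chebotarev density theorem the matching factorization patterns would occur for a proportion of primes equal to their share of the group: S_6 (6T16) additionally contains elements of type 5+1, 3+2+1, 3+1+1+1 (304 of its 720 elements, about 42% of primes). None of the 67 primes tested shows any such pattern (for each of these groups the chance of that is below 10^-4), which rules them out. Hence G = S_4 x C_2 (6T11), of order 48. The Galois group S_4 x C_2 (6T11) has order 48, so the splitting field has degree 48 over Q.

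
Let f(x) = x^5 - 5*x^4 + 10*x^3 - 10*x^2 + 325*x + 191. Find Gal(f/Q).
The polynomial f is an irreducible quintic over Q, so G = Gal(f/Q) is a transitive subgroup of S_5: one of C_5 (5T1, order 5), D_5 (5T2, order 10), F_20 (5T3, order 20), A_5 (5T4, order 60) or S_5 (5T5, order 120). The discriminant of f is 1073741824000000 = 32768000^2, a perfect square, so G is contained in A_5. The transitive groups of degree 5 contained in A_5 are: C_5 (5T1, order 5), D_5 (5T2, order 10), A_5 (5T4, order 60). By Dedekind's theorem, for a prime p not dividing disc(f) the degrees of the irreducible factors of f mod p form the cycle type of an element of G. Factoring f modulo the 2 such primes p <= 7 (skipping 2, 5, which divide the discriminant), each new pattern first appears at: mod 3: f = (x^5 + x^4 + x^3 + 2x^2 + x + 2), pattern 5; mod 7: f = (x + 3)(x + 5)(x^3 + x^2 + x + 2), pattern 3+1+1. No other pattern occurs in this range, so the set of observed cycle types is {5, 3+1+1}. Among the candidates above, the only group containing elements of all these cycle types is A_5 (5T4) — each of C_5 (5T1), D_5 (5T2) lacks at least one of them. Hence G = A_5 (5T4), of order 60.

5T4: A_5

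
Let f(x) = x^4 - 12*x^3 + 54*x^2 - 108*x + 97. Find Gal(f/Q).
4T2: V_4

The polynomial is an irreducible quartic over Q and its discriminant is 1048576 = 1024^2, a perfect square, so the Galois group is contained in A_4. The resolvent cubic y^3 - 54*y^2 + 908*y - 4680 splits completely over Q, which gives the Klein four-group V_4.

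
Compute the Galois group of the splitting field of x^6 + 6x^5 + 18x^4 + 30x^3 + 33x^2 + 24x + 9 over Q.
The polynomial f is an irreducible sextic over Q, so G = Gal(f/Q) is one of the 16 transitive subgroups 6T1, ..., 6T16 of S_6. The discriminant of f is -16003008, which is not a perfect square, so G is not contained in A_6. The transitive groups of degree 6 not contained in A_6 are: C_6 (6T1, order 6), S_3 (6T2, order 6), D_6 (6T3, order 12), C_3 x S_3 (6T5, order 18), A_4 x C_2 (6T6, order 24), S_4 (6T8, order 24), S_3 x S_3 (6T9, order 36), S_4 x C_2 (6T11, order 48), (S_3 x S_3) : C_2 (6T13, order 72), PGL(2,5) (6T14, order 120), S_6 (6T16, order 720). By Dedekind's theorem, for a prime p not dividing disc(f) the degrees of the irreducible factors of f mod p form the cycle type of an element of G. Factoring f modulo the 21 such primes p <= 89 (skipping 2, 3, 7, which divide the discriminant), each new pattern first appears at: mod 5: f = (x^6 + x^5 + 3x^4 + 3x^2 + 4x + 4), pattern 6; mod 11: f = (x + 10)(x^5 + 7x^4 + 3x^3 + 2), pattern 5+1; mod 13: f = (x + 2)(x + 6)(x^4 + 11x^3 + 9x^2 + 8x + 4), pattern 4+1+1; mod 23: f = (x + 4)(x + 8)(x^2 + 7x + 8)(x^2 + 10x + 3), pattern 2+2+1+1; mod 43: f = (x^3 + 22x^2 + 20x + 21)(x^3 + 27x^2 + 6x + 25), pattern 3+3; mod 61: f = (x^2 + 34x + 5)(x^2 + 45x + 56)(x^2 + 49x + 46), pattern 2+2+2. No other pattern occurs in this range, so the set of observed cycle types is {6, 5+1, 4+1+1, 2+2+1+1, 3+3, 2+2+2}. The candidates containing elements of all these cycle types are PGL(2,5) (6T14) of order 120, S_6 (6T16) of order 720; the others are excluded. The observed types are precisely the cycle types that occur in PGL(2,5) (6T14) (apart from the identity). Each of the other remaining candidates has further cycle types, and by the Chebotarev density theorem the matching factorization patterns would occur for a proportion of primes equal to their share of the group: S_6 (6T16) additionally contains elements of type 4+2, 3+2+1, 3+1+1+1, 2+1+1+1+1 (265 of its 720 elements, about 37% of primes). None of the 21 primes tested shows any such pattern (for each of these groups the chance of that is below 10^-4), which rules them out. Hence G = PGL(2,5) (6T14), of order 120.

PGL(2,5), S_5 acting on 6 points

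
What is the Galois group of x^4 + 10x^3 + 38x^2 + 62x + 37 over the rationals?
The polynomial is an irreducible quartic over Q and its discriminant is 2304 = 48^2, a perfect square, so the Galois group is contained in A_4. The resolvent cubic y^3 - 38*y^2 + 472*y - 1920 splits completely over Q, which gives the Klein four-group V_4.

4T2: V_4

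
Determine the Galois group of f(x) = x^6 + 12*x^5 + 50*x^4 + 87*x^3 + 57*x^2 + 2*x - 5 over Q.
The polynomial f is an irreducible sextic over Q, so G = Gal(f/Q) is one of the 16 transitive subgroups 6T1, ..., 6T16 of S_6. The discriminant of f is 30991489 = 5567^2, a perfect square, so G is contained in A_6. The transitive groups of degree 6 contained in A_6 are: A_4 (6T4, order 12), S_4 (6T7, order 24), (C_3 x C_3) : C_4 (6T10, order 36), PSL(2,5) (6T12, order 60), A_6 (6T15, order 360). By Dedekind's theorem, for a prime p not dividing disc(f) the degrees of the irreducible factors of f mod p form the cycle type of an element of G. Factoring f modulo the 21 such primes p <= 79 (skipping 19, which divides the discriminant), each new pattern first appears at: mod 2: f = (x + 1)(x^5 + x^4 + x^3 + x + 1), pattern 5+1; mod 7: f = (x^3 + x^2 + 3x + 5)(x^3 + 4x^2 + x + 6), pattern 3+3; mod 61: f = (x + 4)(x + 26)(x^2 + 50x + 13)(x^2 + 54x + 30), pattern 2+2+1+1. No other pattern occurs in this range, so the set of observed cycle types is {5+1, 3+3, 2+2+1+1}. The candidates containing elements of all these cycle types are PSL(2,5) (6T12) of order 60, A_6 (6T15) of order 360; the others are excluded. The observed types are precisely the cycle types that occur in PSL(2,5) (6T12) (apart from the identity). Each of the other remaining candidates has further cycle types, and by the Chebotarev density theorem the matching factorization patterns would occur for a proportion of primes equal to their share of the group: A_6 (6T15) additionally contains elements of type 4+2, 3+1+1+1 (130 of its 360 elements, about 36% of primes). None of the 21 primes tested shows any such pattern (for each of these groups the chance of that is below 10^-4), which rules them out. Hence G = PSL(2,5) (6T12), of order 60.

PSL(2,5)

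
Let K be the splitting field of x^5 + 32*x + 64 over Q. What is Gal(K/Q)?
S_5 (order 120)

The polynomial f is an irreducible quintic over Q, so G = Gal(f/Q) is a transitive subgroup of S_5: one of C_5 (5T1, order 5), D_5 (5T2, order 10), F_20 (5T3, order 20), A_5 (5T4, order 60) or S_5 (5T5, order 120). The discriminant of f is 61018734592, which is not a perfect square, so G is not contained in A_5. The transitive groups of degree 5 not contained in A_5 are: F_20 (5T3, order 20), S_5 (5T5, order 120). By Dedekind's theorem, for a prime p not dividing disc(f) the degrees of the irreducible factors of f mod p form the cycle type of an element of G. Factoring f modulo the 5 such primes p <= 13 (skipping 2, which divides the discriminant), each new pattern first appears at: mod 3: f = (x^5 + 2x + 1), pattern 5; mod 5: f = (x + 3)(x^4 + 2x^3 + 4x^2 + 3x + 3), pattern 4+1; mod 13: f = (x + 6)(x + 10)(x^3 + 10x^2 + x + 8), pattern 3+1+1. No other pattern occurs in this range, so the set of observed cycle types is {5, 4+1, 3+1+1}. Among the candidates above, the only group containing elements of all these cycle types is S_5 (5T5) — F_20 (5T3) lacks at least one of them. Hence G = S_5 (5T5), of order 120.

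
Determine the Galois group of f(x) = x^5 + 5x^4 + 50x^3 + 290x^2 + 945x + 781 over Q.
A_5

The polynomial f is an irreducible quintic over Q, so G = Gal(f/Q) is a transitive subgroup of S_5: one of C_5 (5T1, order 5), D_5 (5T2, order 10), F_20 (5T3, order 20), A_5 (5T4, order 60) or S_5 (5T5, order 120). The discriminant of f is 9333105664000000 = 96608000^2, a perfect square, so G is contained in A_5. The transitive groups of degree 5 contained in A_5 are: C_5 (5T1, order 5), D_5 (5T2, order 10), A_5 (5T4, order 60). By Dedekind's theorem, for a prime p not dividing disc(f) the degrees of the irreducible factors of f mod p form the cycle type of an element of G. Factoring f modulo the 2 such primes p <= 7 (skipping 2, 5, which divide the discriminant), each new pattern first appears at: mod 3: f = (x^5 + 2x^4 + 2x^3 + 2x^2 + 1), pattern 5; mod 7: f = (x + 2)(x + 6)(x^3 + 4x^2 + 6x + 5), pattern 3+1+1. No other pattern occurs in this range, so the set of observed cycle types is {5, 3+1+1}. Among the candidates above, the only group containing elements of all these cycle types is A_5 (5T4) — each of C_5 (5T1), D_5 (5T2) lacks at least one of them. Hence G = A_5 (5T4), of order 60.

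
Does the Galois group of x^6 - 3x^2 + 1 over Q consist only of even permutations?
The polynomial is irreducible of degree 6 over Q. Its discriminant is -419904, which is not a perfect square. A Galois group lies in the alternating group exactly when the discriminant is a square in Q, so the Galois group (A_4 x C_2) is not contained in A_6.

No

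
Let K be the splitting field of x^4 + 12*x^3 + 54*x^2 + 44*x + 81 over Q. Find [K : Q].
12

The degree of the splitting field over Q equals the order of the Galois group, so first determine the group. The polynomial is an irreducible quartic over Q and its discriminant is 1358954496 = 36864^2, a perfect square, so the Galois group is contained in A_4. The resolvent cubic y^3 - 54*y^2 + 204*y + 3896 is irreducible over Q. An irreducible resolvent with square discriminant gives A_4. The Galois group A_4 (4T4) has order 12, so the splitting field has degree 12 over Q.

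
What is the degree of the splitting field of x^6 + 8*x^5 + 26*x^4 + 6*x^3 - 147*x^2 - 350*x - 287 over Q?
The degree of the splitting field over Q equals the order of the Galois group, so first determine the group. The polynomial f is an irreducible sextic over Q, so G = Gal(f/Q) is one of the 16 transitive subgroups 6T1, ..., 6T16 of S_6. The discriminant of f is 1728393484898304 = 41573952^2, a perfect square, so G is contained in A_6. The transitive groups of degree 6 contained in A_6 are: A_4 (6T4, order 12), S_4 (6T7, order 24), (C_3 x C_3) : C_4 (6T10, order 36), PSL(2,5) (6T12, order 60), A_6 (6T15, order 360). By Dedekind's theorem, for a prime p not dividing disc(f) the degrees of the irreducible factors of f mod p form the cycle type of an element of G. Factoring f modulo the 33 such primes p <= 151 (skipping 2, 3, 7, which divide the discriminant), each new pattern first appears at: mod 5: f = (x^3 + x^2 + 3x + 1)(x^3 + 2x^2 + x + 3), pattern 3+3; mod 13: f = (x + 3)(x + 5)(x^2 + x + 8)(x^2 + 12x + 4), pattern 2+2+1+1. No other pattern occurs in this range, so the set of observed cycle types is {3+3, 2+2+1+1}. The candidates containing elements of all these cycle types are A_4 (6T4) of order 12, S_4 (6T7) of order 24, (C_3 x C_3) : C_4 (6T10) of order 36, PSL(2,5) (6T12) of order 60, A_6 (6T15) of order 360; the others are excluded. The observed types are precisely the cycle types that occur in A_4 (6T4) (apart from the identity). Each of the other remaining candidates has further cycle types, and by the Chebotarev density theorem the matching factorization patterns would occur for a proportion of primes equal to their share of the group: S_4 (6T7) additionally contains elements of type 4+2 (6 of its 24 elements, about 25% of primes); (C_3 x C_3) : C_4 (6T10) additionally contains elements of type 4+2, 3+1+1+1 (22 of its 36 elements, about 61% of primes); PSL(2,5) (6T12) additionally contains elements of type 5+1 (24 of its 60 elements, about 40% of primes); A_6 (6T15) additionally contains elements of type 5+1, 4+2, 3+1+1+1 (274 of its 360 elements, about 76% of primes). None of the 33 primes tested shows any such pattern (for each of these groups the chance of that is below 10^-4), which rules them out. Hence G = A_4 (6T4), of order 12. The Galois group A_4 (6T4) has order 12, so the splitting field has degree 12 over Q.

12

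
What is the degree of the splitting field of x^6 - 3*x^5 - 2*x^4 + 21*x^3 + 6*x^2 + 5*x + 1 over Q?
24

The degree of the splitting field over Q equals the order of the Galois group, so first determine the group. The polynomial f is an irreducible sextic over Q, so G = Gal(f/Q) is one of the 16 transitive subgroups 6T1, ..., 6T16 of S_6. The discriminant of f is 54786284800, which is not a perfect square, so G is not contained in A_6. The transitive groups of degree 6 not contained in A_6 are: C_6 (6T1, order 6), S_3 (6T2, order 6), D_6 (6T3, order 12), C_3 x S_3 (6T5, order 18), A_4 x C_2 (6T6, order 24), S_4 (6T8, order 24), S_3 x S_3 (6T9, order 36), S_4 x C_2 (6T11, order 48), (S_3 x S_3) : C_2 (6T13, order 72), PGL(2,5) (6T14, order 120), S_6 (6T16, order 720). By Dedekind's theorem, for a prime p not dividing disc(f) the degrees of the irreducible factors of f mod p form the cycle type of an element of G. Factoring f modulo the 22 such primes p <= 101 (skipping 2, 5, 13, 37, which divide the discriminant), each new pattern first appears at: mod 3: f = (x^3 + x^2 + 2x + 1)(x^3 + 2x^2 + 1), pattern 3+3; mod 17: f = (x + 1)(x + 4)(x^4 + 9x^3 + 2x + 13), pattern 4+1+1; mod 31: f = (x^2 + 7x + 7)(x^2 + 23x + 4)(x^2 + 29x + 10), pattern 2+2+2; mod 67: f = (x + 16)(x + 25)(x^2 + 35x + 21)(x^2 + 55x + 59), pattern 2+2+1+1. No other pattern occurs in this range, so the set of observed cycle types is {3+3, 4+1+1, 2+2+2, 2+2+1+1}. The candidates containing elements of all these cycle types are S_4 (6T8) of order 24, S_4 x C_2 (6T11) of order 48, PGL(2,5) (6T14) of order 120, S_6 (6T16) of order 720; the others are excluded. The observed types are precisely the cycle types that occur in S_4 (6T8) (apart from the identity). Each of the other remaining candidates has further cycle types, and by the Chebotarev density theorem the matching factorization patterns would occur for a proportion of primes equal to their share of the group: S_4 x C_2 (6T11) additionally contains elements of type 6, 4+2, 2+1+1+1+1 (17 of its 48 elements, about 35% of primes); PGL(2,5) (6T14) additionally contains elements of type 6, 5+1 (44 of its 120 elements, about 37% of primes); S_6 (6T16) additionally contains elements of type 6, 5+1, 4+2, 3+2+1, 3+1+1+1, 2+1+1+1+1 (529 of its 720 elements, about 73% of primes). None of the 22 primes tested shows any such pattern (for each of these groups the chance of that is below 10^-4), which rules them out. Hence G = S_4 (6T8), of order 24. The Galois group S_4 (6T8) has order 24, so the splitting field has degree 24 over Q.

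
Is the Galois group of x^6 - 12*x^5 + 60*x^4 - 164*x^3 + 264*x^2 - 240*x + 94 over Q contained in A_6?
No

The polynomial is irreducible of degree 6 over Q. Its discriminant is 40310784, which is not a perfect square. A Galois group lies in the alternating group exactly when the discriminant is a square in Q, so the Galois group (S_3 x S_3) is not contained in A_6.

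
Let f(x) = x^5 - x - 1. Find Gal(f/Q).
The polynomial f is an irreducible quintic over Q, so G = Gal(f/Q) is a transitive subgroup of S_5: one of C_5 (5T1, order 5), D_5 (5T2, order 10), F_20 (5T3, order 20), A_5 (5T4, order 60) or S_5 (5T5, order 120). The discriminant of f is 2869, which is not a perfect square, so G is not contained in A_5. The transitive groups of degree 5 not contained in A_5 are: F_20 (5T3, order 20), S_5 (5T5, order 120). By Dedekind's theorem, for a prime p not dividing disc(f) the degrees of the irreducible factors of f mod p form the cycle type of an element of G. Factoring f modulo the first such prime p = 2, each new pattern first appears at: mod 2: f = (x^2 + x + 1)(x^3 + x^2 + 1), pattern 3+2. No other pattern occurs in this range, so the set of observed cycle types is {3+2}. Among the candidates above, the only group containing elements of all these cycle types is S_5 (5T5) — F_20 (5T3) lacks at least one of them. Hence G = S_5 (5T5), of order 120.

S_5, the symmetric group on 5 letters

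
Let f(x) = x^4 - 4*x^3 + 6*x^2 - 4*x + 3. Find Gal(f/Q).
4T3: D_4

The polynomial is an irreducible quartic over Q and its discriminant is 2048, which is not a perfect square, so the Galois group is not contained in A_4. The resolvent cubic y^3 - 6*y^2 + 4*y + 8 has exactly one rational root, so the Galois group is C_4 or D_4. The quartic remains irreducible over Q(sqrt(disc)), so the group is D_4.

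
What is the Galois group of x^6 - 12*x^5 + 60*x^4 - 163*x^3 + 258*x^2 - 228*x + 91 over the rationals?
6T5: C_3 x S_3

The polynomial f is an irreducible sextic over Q, so G = Gal(f/Q) is one of the 16 transitive subgroups 6T1, ..., 6T16 of S_6. The discriminant of f is -177147, which is not a perfect square, so G is not contained in A_6. The transitive groups of degree 6 not contained in A_6 are: C_6 (6T1, order 6), S_3 (6T2, order 6), D_6 (6T3, order 12), C_3 x S_3 (6T5, order 18), A_4 x C_2 (6T6, order 24), S_4 (6T8, order 24), S_3 x S_3 (6T9, order 36), S_4 x C_2 (6T11, order 48), (S_3 x S_3) : C_2 (6T13, order 72), PGL(2,5) (6T14, order 120), S_6 (6T16, order 720). By Dedekind's theorem, for a prime p not dividing disc(f) the degrees of the irreducible factors of f mod p form the cycle type of an element of G. Factoring f modulo the 33 such primes p <= 139 (skipping 3, which divides the discriminant), each new pattern first appears at: mod 2: f = (x^6 + x^3 + 1), pattern 6; mod 7: f = (x)(x + 2)(x + 6)(x^3 + x^2 + 5x + 2), pattern 3+1+1+1; mod 17: f = (x^2 + 3)(x^2 + 8x + 4)(x^2 + 14x + 9), pattern 2+2+2; mod 19: f = (x^3 + 13x^2 + 12x + 2)(x^3 + 13x^2 + 12x + 17), pattern 3+3; mod 73: f = (x + 11)(x + 19)(x + 20)(x + 27)(x + 28)(x + 29), pattern 1+1+1+1+1+1. No other pattern occurs in this range, so the set of observed cycle types is {6, 3+1+1+1, 2+2+2, 3+3, 1+1+1+1+1+1}. The candidates containing elements of all these cycle types are C_3 x S_3 (6T5) of order 18, S_3 x S_3 (6T9) of order 36, (S_3 x S_3) : C_2 (6T13) of order 72, S_6 (6T16) of order 720; the others are excluded. The observed types are precisely the cycle types that occur in C_3 x S_3 (6T5). Each of the other remaining candidates has further cycle types, and by the Chebotarev density theorem the matching factorization patterns would occur for a proportion of primes equal to their share of the group: S_3 x S_3 (6T9) additionally contains elements of type 2+2+1+1 (9 of its 36 elements, about 25% of primes); (S_3 x S_3) : C_2 (6T13) additionally contains elements of type 4+2, 3+2+1, 2+2+1+1, 2+1+1+1+1 (45 of its 72 elements, about 62% of primes); S_6 (6T16) additionally contains elements of type 5+1, 4+2, 4+1+1, 3+2+1, 2+2+1+1, 2+1+1+1+1 (504 of its 720 elements, about 70% of primes). None of the 33 primes tested shows any such pattern (for each of these groups the chance of that is below 10^-4), which rules them out. Hence G = C_3 x S_3 (6T5), of order 18.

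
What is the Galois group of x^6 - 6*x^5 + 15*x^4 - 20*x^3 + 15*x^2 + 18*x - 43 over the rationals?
The polynomial f is an irreducible sextic over Q, so G = Gal(f/Q) is one of the 16 transitive subgroups 6T1, ..., 6T16 of S_6. The discriminant of f is 746496000000 = 864000^2, a perfect square, so G is contained in A_6. The transitive groups of degree 6 contained in A_6 are: A_4 (6T4, order 12), S_4 (6T7, order 24), (C_3 x C_3) : C_4 (6T10, order 36), PSL(2,5) (6T12, order 60), A_6 (6T15, order 360). By Dedekind's theorem, for a prime p not dividing disc(f) the degrees of the irreducible factors of f mod p form the cycle type of an element of G. Factoring f modulo the 6 such primes p <= 23 (skipping 2, 3, 5, which divide the discriminant), each new pattern first appears at: mod 7: f = (x + 2)(x^5 + 6x^4 + 3x^3 + 2x^2 + 4x + 3), pattern 5+1; mod 23: f = (x + 6)(x + 11)(x + 20)(x^3 + 3x^2 + 4x + 8), pattern 3+1+1+1. No other pattern occurs in this range, so the set of observed cycle types is {5+1, 3+1+1+1}. Among the candidates above, the only group containing elements of all these cycle types is A_6 (6T15) — each of A_4 (6T4), S_4 (6T7), (C_3 x C_3) : C_4 (6T10), PSL(2,5) (6T12) lacks at least one of them. Hence G = A_6 (6T15), of order 360.

A_6 (also written A6)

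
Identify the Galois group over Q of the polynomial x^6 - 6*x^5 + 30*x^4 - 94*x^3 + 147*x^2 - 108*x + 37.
The polynomial f is an irreducible sextic over Q, so G = Gal(f/Q) is one of the 16 transitive subgroups 6T1, ..., 6T16 of S_6. The discriminant of f is -5217636731328, which is not a perfect square, so G is not contained in A_6. The transitive groups of degree 6 not contained in A_6 are: C_6 (6T1, order 6), S_3 (6T2, order 6), D_6 (6T3, order 12), C_3 x S_3 (6T5, order 18), A_4 x C_2 (6T6, order 24), S_4 (6T8, order 24), S_3 x S_3 (6T9, order 36), S_4 x C_2 (6T11, order 48), (S_3 x S_3) : C_2 (6T13, order 72), PGL(2,5) (6T14, order 120), S_6 (6T16, order 720). By Dedekind's theorem, for a prime p not dividing disc(f) the degrees of the irreducible factors of f mod p form the cycle type of an element of G. Factoring f modulo the 21 such primes p <= 89 (skipping 2, 3, 7, which divide the discriminant), each new pattern first appears at: mod 5: f = (x^6 + 4x^5 + x^3 + 2x^2 + 2x + 2), pattern 6; mod 11: f = (x + 7)(x^5 + 9x^4 + 5x^2 + 2x + 10), pattern 5+1; mod 13: f = (x + 7)(x + 9)(x^4 + 4x^3 + 7x^2 + 10x + 1), pattern 4+1+1; mod 23: f = (x + 9)(x + 11)(x^2 + 4x + 16)(x^2 + 16x + 3), pattern 2+2+1+1; mod 43: f = (x^3 + 2x^2 + 2x + 34)(x^3 + 35x^2 + x + 15), pattern 3+3; mod 61: f = (x^2 + 19x + 20)(x^2 + 43x + 14)(x^2 + 54x + 40), pattern 2+2+2. No other pattern occurs in this range, so the set of observed cycle types is {6, 5+1, 4+1+1, 2+2+1+1, 3+3, 2+2+2}. The candidates containing elements of all these cycle types are PGL(2,5) (6T14) of order 120, S_6 (6T16) of order 720; the others are excluded. The observed types are precisely the cycle types that occur in PGL(2,5) (6T14) (apart from the identity). Each of the other remaining candidates has further cycle types, and by the Chebotarev density theorem the matching factorization patterns would occur for a proportion of primes equal to their share of the group: S_6 (6T16) additionally contains elements of type 4+2, 3+2+1, 3+1+1+1, 2+1+1+1+1 (265 of its 720 elements, about 37% of primes). None of the 21 primes tested shows any such pattern (for each of these groups the chance of that is below 10^-4), which rules them out. Hence G = PGL(2,5) (6T14), of order 120.

PGL(2,5)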